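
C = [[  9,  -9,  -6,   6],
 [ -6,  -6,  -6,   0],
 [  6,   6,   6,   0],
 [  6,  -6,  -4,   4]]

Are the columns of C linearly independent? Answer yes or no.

Row reduce C to echelon form.
R2 ← R2 + (2/3)·R1: [0, -12, -10, 4]
R3 ← R3 − (2/3)·R1: [0, 12, 10, -4]
R4 ← R4 − (2/3)·R1: [0, 0, 0, 0]
R3 ← R3 + R2: [0, 0, 0, 0]
2 pivots among 4 columns.
Only 2 < 4 pivot columns, so the columns are linearly dependent.

no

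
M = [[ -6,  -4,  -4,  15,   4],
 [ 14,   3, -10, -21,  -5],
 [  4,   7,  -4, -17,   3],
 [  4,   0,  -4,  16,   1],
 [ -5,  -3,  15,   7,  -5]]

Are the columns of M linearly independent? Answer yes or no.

Row reduce M to echelon form.
R2 ← R2 + (7/3)·R1: [0, -19/3, -58/3, 14, 13/3]
R3 ← R3 + (2/3)·R1: [0, 13/3, -20/3, -7, 17/3]
R4 ← R4 + (2/3)·R1: [0, -8/3, -20/3, 26, 11/3]
R5 ← R5 − (5/6)·R1: [0, 1/3, 55/3, -11/2, -25/3]
R3 ← R3 + (13/19)·R2: [0, 0, -378/19, 49/19, 164/19]
R4 ← R4 − (8/19)·R2: [0, 0, 28/19, 382/19, 35/19]
R5 ← R5 + (1/19)·R2: [0, 0, 329/19, -181/38, -154/19]
R4 ← R4 + (2/27)·R3: [0, 0, 0, 548/27, 67/27]
R5 ← R5 + (47/54)·R3: [0, 0, 0, -68/27, -16/27]
R5 ← R5 + (17/137)·R4: [0, 0, 0, 0, -39/137]
5 pivots among 5 columns.
Every column is a pivot column, so the columns are linearly independent.

yes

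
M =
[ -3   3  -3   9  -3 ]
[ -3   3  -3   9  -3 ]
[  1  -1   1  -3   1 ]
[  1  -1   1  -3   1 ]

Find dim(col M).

1

Row reduce to echelon form.
R2 ← R2 − R1: [0, 0, 0, 0, 0]
R3 ← R3 + (1/3)·R1: [0, 0, 0, 0, 0]
R4 ← R4 + (1/3)·R1: [0, 0, 0, 0, 0]
Echelon form has 1 nonzero row, so rank(M) = 1.
The column space has dimension equal to the rank: 1.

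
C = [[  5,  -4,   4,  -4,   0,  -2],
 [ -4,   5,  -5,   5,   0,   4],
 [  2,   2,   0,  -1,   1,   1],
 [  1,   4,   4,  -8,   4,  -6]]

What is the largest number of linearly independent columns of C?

3

Row reduce to echelon form.
R2 ← R2 + (4/5)·R1: [0, 9/5, -9/5, 9/5, 0, 12/5]
R3 ← R3 − (2/5)·R1: [0, 18/5, -8/5, 3/5, 1, 9/5]
R4 ← R4 − (1/5)·R1: [0, 24/5, 16/5, -36/5, 4, -28/5]
R3 ← R3 − (2)·R2: [0, 0, 2, -3, 1, -3]
R4 ← R4 − (8/3)·R2: [0, 0, 8, -12, 4, -12]
R4 ← R4 − (4)·R3: [0, 0, 0, 0, 0, 0]
Echelon form has 3 nonzero rows, so rank(C) = 3.
The rank gives the maximum number of linearly independent columns: 3.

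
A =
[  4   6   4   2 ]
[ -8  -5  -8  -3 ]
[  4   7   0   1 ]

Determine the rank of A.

Row reduce to echelon form.
R2 ← R2 + (2)·R1: [0, 7, 0, 1]
R3 ← R3 − R1: [0, 1, -4, -1]
R3 ← R3 − (1/7)·R2: [0, 0, -4, -8/7]
Echelon form has 3 nonzero rows, so rank(A) = 3.

3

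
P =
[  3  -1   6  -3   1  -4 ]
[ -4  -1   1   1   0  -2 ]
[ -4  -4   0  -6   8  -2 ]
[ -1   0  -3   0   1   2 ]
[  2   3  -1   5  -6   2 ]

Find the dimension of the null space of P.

Row reduce to echelon form.
R2 ← R2 + (4/3)·R1: [0, -7/3, 9, -3, 4/3, -22/3]
R3 ← R3 + (4/3)·R1: [0, -16/3, 8, -10, 28/3, -22/3]
R4 ← R4 + (1/3)·R1: [0, -1/3, -1, -1, 4/3, 2/3]
R5 ← R5 − (2/3)·R1: [0, 11/3, -5, 7, -20/3, 14/3]
R3 ← R3 − (16/7)·R2: [0, 0, -88/7, -22/7, 44/7, 66/7]
R4 ← R4 − (1/7)·R2: [0, 0, -16/7, -4/7, 8/7, 12/7]
R5 ← R5 + (11/7)·R2: [0, 0, 64/7, 16/7, -32/7, -48/7]
R4 ← R4 − (2/11)·R3: [0, 0, 0, 0, 0, 0]
R5 ← R5 + (8/11)·R3: [0, 0, 0, 0, 0, 0]
3 nonzero rows, so rank(P) = 3.
P has 6 columns; by rank–nullity, nullity = 6 − 3 = 3.

3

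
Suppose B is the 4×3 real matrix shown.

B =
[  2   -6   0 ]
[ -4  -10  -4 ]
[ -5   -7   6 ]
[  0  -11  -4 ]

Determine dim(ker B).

0

Row reduce to echelon form.
R2 ← R2 + (2)·R1: [0, -22, -4]
R3 ← R3 + (5/2)·R1: [0, -22, 6]
R3 ← R3 − R2: [0, 0, 10]
R4 ← R4 − (1/2)·R2: [0, 0, -2]
R4 ← R4 + (1/5)·R3: [0, 0, 0]
3 nonzero rows, so rank(B) = 3.
B has 3 columns; by rank–nullity, nullity = 3 − 3 = 0.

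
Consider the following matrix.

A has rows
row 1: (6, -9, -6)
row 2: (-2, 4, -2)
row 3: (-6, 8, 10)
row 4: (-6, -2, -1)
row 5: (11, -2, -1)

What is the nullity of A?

0

Row reduce to echelon form.
R2 ← R2 + (1/3)·R1: [0, 1, -4]
R3 ← R3 + R1: [0, -1, 4]
R4 ← R4 + R1: [0, -11, -7]
R5 ← R5 − (11/6)·R1: [0, 29/2, 10]
R3 ← R3 + R2: [0, 0, 0]
R4 ← R4 + (11)·R2: [0, 0, -51]
R5 ← R5 − (29/2)·R2: [0, 0, 68]
Swap R3 ↔ R4
R5 ← R5 + (4/3)·R3: [0, 0, 0]
3 nonzero rows, so rank(A) = 3.
A has 3 columns; by rank–nullity, nullity = 3 − 3 = 0.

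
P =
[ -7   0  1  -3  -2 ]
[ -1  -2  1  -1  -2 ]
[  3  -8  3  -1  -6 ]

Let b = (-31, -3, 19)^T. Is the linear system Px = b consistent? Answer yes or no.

yes

Row reduce the augmented matrix [P | b].
R2 ← R2 − (1/7)·R1: [0, -2, 6/7, -4/7, -12/7, 10/7]
R3 ← R3 + (3/7)·R1: [0, -8, 24/7, -16/7, -48/7, 40/7]
R3 ← R3 − (4)·R2: [0, 0, 0, 0, 0, 0]
The echelon form has 2 nonzero rows, and every pivot lies in the first 5 columns, so rank(P) = rank([P|b]) = 2.
The system is consistent.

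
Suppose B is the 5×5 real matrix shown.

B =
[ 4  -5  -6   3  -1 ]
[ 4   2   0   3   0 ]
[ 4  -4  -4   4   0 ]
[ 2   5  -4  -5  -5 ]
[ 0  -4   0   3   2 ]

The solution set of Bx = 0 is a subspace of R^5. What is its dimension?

Row reduce to echelon form.
R2 ← R2 − R1: [0, 7, 6, 0, 1]
R3 ← R3 − R1: [0, 1, 2, 1, 1]
R4 ← R4 − (1/2)·R1: [0, 15/2, -1, -13/2, -9/2]
R3 ← R3 − (1/7)·R2: [0, 0, 8/7, 1, 6/7]
R4 ← R4 − (15/14)·R2: [0, 0, -52/7, -13/2, -39/7]
R5 ← R5 + (4/7)·R2: [0, 0, 24/7, 3, 18/7]
R4 ← R4 + (13/2)·R3: [0, 0, 0, 0, 0]
R5 ← R5 − (3)·R3: [0, 0, 0, 0, 0]
3 nonzero rows, so rank(B) = 3.
B has 5 columns; by rank–nullity, nullity = 5 − 3 = 2.

2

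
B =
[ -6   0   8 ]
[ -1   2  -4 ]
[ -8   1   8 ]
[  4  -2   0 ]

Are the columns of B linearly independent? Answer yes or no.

no

Row reduce B to echelon form.
R2 ← R2 − (1/6)·R1: [0, 2, -16/3]
R3 ← R3 − (4/3)·R1: [0, 1, -8/3]
R4 ← R4 + (2/3)·R1: [0, -2, 16/3]
R3 ← R3 − (1/2)·R2: [0, 0, 0]
R4 ← R4 + R2: [0, 0, 0]
2 pivots among 3 columns.
Only 2 < 3 pivot columns, so the columns are linearly dependent.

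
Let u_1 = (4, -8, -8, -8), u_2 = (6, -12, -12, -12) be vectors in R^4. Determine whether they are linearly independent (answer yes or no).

no

Form the matrix with these vectors as rows and row reduce.
R2 ← R2 − (3/2)·R1: [0, 0, 0, 0]
1 nonzero row, so the 2 vectors span a space of dimension 1.
Since 1 < 2, the vectors are linearly dependent.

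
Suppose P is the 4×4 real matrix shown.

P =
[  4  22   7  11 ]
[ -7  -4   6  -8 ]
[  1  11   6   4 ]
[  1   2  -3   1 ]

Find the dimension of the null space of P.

0

Row reduce to echelon form.
R2 ← R2 + (7/4)·R1: [0, 69/2, 73/4, 45/4]
R3 ← R3 − (1/4)·R1: [0, 11/2, 17/4, 5/4]
R4 ← R4 − (1/4)·R1: [0, -7/2, -19/4, -7/4]
R3 ← R3 − (11/69)·R2: [0, 0, 185/138, -25/46]
R4 ← R4 + (7/69)·R2: [0, 0, -200/69, -14/23]
R4 ← R4 + (80/37)·R3: [0, 0, 0, -66/37]
4 nonzero rows, so rank(P) = 4.
P has 4 columns; by rank–nullity, nullity = 4 − 4 = 0.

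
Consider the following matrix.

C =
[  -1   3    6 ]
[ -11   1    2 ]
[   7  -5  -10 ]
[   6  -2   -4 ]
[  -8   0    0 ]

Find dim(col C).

2

Row reduce to echelon form.
R2 ← R2 − (11)·R1: [0, -32, -64]
R3 ← R3 + (7)·R1: [0, 16, 32]
R4 ← R4 + (6)·R1: [0, 16, 32]
R5 ← R5 − (8)·R1: [0, -24, -48]
R3 ← R3 + (1/2)·R2: [0, 0, 0]
R4 ← R4 + (1/2)·R2: [0, 0, 0]
R5 ← R5 − (3/4)·R2: [0, 0, 0]
Echelon form has 2 nonzero rows, so rank(C) = 2.
The column space has dimension equal to the rank: 2.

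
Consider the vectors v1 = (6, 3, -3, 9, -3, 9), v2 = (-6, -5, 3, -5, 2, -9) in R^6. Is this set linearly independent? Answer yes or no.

yes

Form the matrix with these vectors as rows and row reduce.
R2 ← R2 + R1: [0, -2, 0, 4, -1, 0]
2 nonzero rows, so the 2 vectors span a space of dimension 2.
Since 2 = 2, the vectors are linearly independent.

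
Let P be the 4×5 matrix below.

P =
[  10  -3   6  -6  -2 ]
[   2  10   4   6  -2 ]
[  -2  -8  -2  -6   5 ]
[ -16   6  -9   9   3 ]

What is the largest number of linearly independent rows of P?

Row reduce to echelon form.
R2 ← R2 − (1/5)·R1: [0, 53/5, 14/5, 36/5, -8/5]
R3 ← R3 + (1/5)·R1: [0, -43/5, -4/5, -36/5, 23/5]
R4 ← R4 + (8/5)·R1: [0, 6/5, 3/5, -3/5, -1/5]
R3 ← R3 + (43/53)·R2: [0, 0, 78/53, -72/53, 175/53]
R4 ← R4 − (6/53)·R2: [0, 0, 15/53, -75/53, -1/53]
R4 ← R4 − (5/26)·R3: [0, 0, 0, -15/13, -17/26]
Echelon form has 4 nonzero rows, so rank(P) = 4.
The rank gives the maximum number of linearly independent rows: 4.

4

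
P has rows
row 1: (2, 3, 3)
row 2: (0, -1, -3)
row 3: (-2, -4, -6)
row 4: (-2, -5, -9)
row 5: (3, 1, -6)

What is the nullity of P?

1

Row reduce to echelon form.
R3 ← R3 + R1: [0, -1, -3]
R4 ← R4 + R1: [0, -2, -6]
R5 ← R5 − (3/2)·R1: [0, -7/2, -21/2]
R3 ← R3 − R2: [0, 0, 0]
R4 ← R4 − (2)·R2: [0, 0, 0]
R5 ← R5 − (7/2)·R2: [0, 0, 0]
2 nonzero rows, so rank(P) = 2.
P has 3 columns; by rank–nullity, nullity = 3 − 2 = 1.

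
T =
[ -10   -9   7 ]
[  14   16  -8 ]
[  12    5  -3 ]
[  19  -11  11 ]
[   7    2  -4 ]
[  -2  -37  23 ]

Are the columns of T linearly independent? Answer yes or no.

yes

Row reduce T to echelon form.
R2 ← R2 + (7/5)·R1: [0, 17/5, 9/5]
R3 ← R3 + (6/5)·R1: [0, -29/5, 27/5]
R4 ← R4 + (19/10)·R1: [0, -281/10, 243/10]
R5 ← R5 + (7/10)·R1: [0, -43/10, 9/10]
R6 ← R6 − (1/5)·R1: [0, -176/5, 108/5]
R3 ← R3 + (29/17)·R2: [0, 0, 144/17]
R4 ← R4 + (281/34)·R2: [0, 0, 666/17]
R5 ← R5 + (43/34)·R2: [0, 0, 54/17]
R6 ← R6 + (176/17)·R2: [0, 0, 684/17]
R4 ← R4 − (37/8)·R3: [0, 0, 0]
R5 ← R5 − (3/8)·R3: [0, 0, 0]
R6 ← R6 − (19/4)·R3: [0, 0, 0]
3 pivots among 3 columns.
Every column is a pivot column, so the columns are linearly independent.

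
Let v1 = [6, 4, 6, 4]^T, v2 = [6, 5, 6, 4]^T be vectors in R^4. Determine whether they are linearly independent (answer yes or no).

Form the matrix with these vectors as rows and row reduce.
R2 ← R2 − R1: [0, 1, 0, 0]
2 nonzero rows, so the 2 vectors span a space of dimension 2.
Since 2 = 2, the vectors are linearly independent.

yes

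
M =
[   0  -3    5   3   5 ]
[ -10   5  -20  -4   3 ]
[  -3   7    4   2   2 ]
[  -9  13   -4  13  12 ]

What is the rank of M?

4

Row reduce to echelon form.
Swap R1 ↔ R2
R3 ← R3 − (3/10)·R1: [0, 11/2, 10, 16/5, 11/10]
R4 ← R4 − (9/10)·R1: [0, 17/2, 14, 83/5, 93/10]
R3 ← R3 + (11/6)·R2: [0, 0, 115/6, 87/10, 154/15]
R4 ← R4 + (17/6)·R2: [0, 0, 169/6, 251/10, 352/15]
R4 ← R4 − (169/115)·R3: [0, 0, 0, 7081/575, 4818/575]
Echelon form has 4 nonzero rows, so rank(M) = 4.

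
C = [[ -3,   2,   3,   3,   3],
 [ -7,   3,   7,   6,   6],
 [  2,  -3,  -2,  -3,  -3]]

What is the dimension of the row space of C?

2

Row reduce to echelon form.
R2 ← R2 − (7/3)·R1: [0, -5/3, 0, -1, -1]
R3 ← R3 + (2/3)·R1: [0, -5/3, 0, -1, -1]
R3 ← R3 − R2: [0, 0, 0, 0, 0]
Echelon form has 2 nonzero rows, so rank(C) = 2.
The row space has dimension equal to the rank: 2.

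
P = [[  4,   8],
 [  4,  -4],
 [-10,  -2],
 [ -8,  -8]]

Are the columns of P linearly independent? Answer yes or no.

yes

Row reduce P to echelon form.
R2 ← R2 − R1: [0, -12]
R3 ← R3 + (5/2)·R1: [0, 18]
R4 ← R4 + (2)·R1: [0, 8]
R3 ← R3 + (3/2)·R2: [0, 0]
R4 ← R4 + (2/3)·R2: [0, 0]
2 pivots among 2 columns.
Every column is a pivot column, so the columns are linearly independent.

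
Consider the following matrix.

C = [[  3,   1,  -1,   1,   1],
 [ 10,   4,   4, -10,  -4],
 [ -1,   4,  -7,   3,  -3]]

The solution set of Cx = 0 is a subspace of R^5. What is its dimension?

Row reduce to echelon form.
R2 ← R2 − (10/3)·R1: [0, 2/3, 22/3, -40/3, -22/3]
R3 ← R3 + (1/3)·R1: [0, 13/3, -22/3, 10/3, -8/3]
R3 ← R3 − (13/2)·R2: [0, 0, -55, 90, 45]
3 nonzero rows, so rank(C) = 3.
C has 5 columns; by rank–nullity, nullity = 5 − 3 = 2.

2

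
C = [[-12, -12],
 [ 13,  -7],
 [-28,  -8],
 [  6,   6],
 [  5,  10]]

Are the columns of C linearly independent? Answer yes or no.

Row reduce C to echelon form.
R2 ← R2 + (13/12)·R1: [0, -20]
R3 ← R3 − (7/3)·R1: [0, 20]
R4 ← R4 + (1/2)·R1: [0, 0]
R5 ← R5 + (5/12)·R1: [0, 5]
R3 ← R3 + R2: [0, 0]
R5 ← R5 + (1/4)·R2: [0, 0]
2 pivots among 2 columns.
Every column is a pivot column, so the columns are linearly independent.

yes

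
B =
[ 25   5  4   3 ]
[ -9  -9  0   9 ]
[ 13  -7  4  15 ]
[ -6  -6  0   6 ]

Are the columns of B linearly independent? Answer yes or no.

Row reduce B to echelon form.
R2 ← R2 + (9/25)·R1: [0, -36/5, 36/25, 252/25]
R3 ← R3 − (13/25)·R1: [0, -48/5, 48/25, 336/25]
R4 ← R4 + (6/25)·R1: [0, -24/5, 24/25, 168/25]
R3 ← R3 − (4/3)·R2: [0, 0, 0, 0]
R4 ← R4 − (2/3)·R2: [0, 0, 0, 0]
2 pivots among 4 columns.
Only 2 < 4 pivot columns, so the columns are linearly dependent.

no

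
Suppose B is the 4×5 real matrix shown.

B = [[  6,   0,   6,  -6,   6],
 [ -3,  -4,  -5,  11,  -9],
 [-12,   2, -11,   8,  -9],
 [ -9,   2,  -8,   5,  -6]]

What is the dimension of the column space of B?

2

Row reduce to echelon form.
R2 ← R2 + (1/2)·R1: [0, -4, -2, 8, -6]
R3 ← R3 + (2)·R1: [0, 2, 1, -4, 3]
R4 ← R4 + (3/2)·R1: [0, 2, 1, -4, 3]
R3 ← R3 + (1/2)·R2: [0, 0, 0, 0, 0]
R4 ← R4 + (1/2)·R2: [0, 0, 0, 0, 0]
Echelon form has 2 nonzero rows, so rank(B) = 2.
The column space has dimension equal to the rank: 2.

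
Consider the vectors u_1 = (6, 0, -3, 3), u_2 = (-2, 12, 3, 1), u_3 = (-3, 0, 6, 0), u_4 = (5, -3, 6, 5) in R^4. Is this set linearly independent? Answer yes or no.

Form the matrix with these vectors as rows and row reduce.
R2 ← R2 + (1/3)·R1: [0, 12, 2, 2]
R3 ← R3 + (1/2)·R1: [0, 0, 9/2, 3/2]
R4 ← R4 − (5/6)·R1: [0, -3, 17/2, 5/2]
R4 ← R4 + (1/4)·R2: [0, 0, 9, 3]
R4 ← R4 − (2)·R3: [0, 0, 0, 0]
3 nonzero rows, so the 4 vectors span a space of dimension 3.
Since 3 < 4, the vectors are linearly dependent.

no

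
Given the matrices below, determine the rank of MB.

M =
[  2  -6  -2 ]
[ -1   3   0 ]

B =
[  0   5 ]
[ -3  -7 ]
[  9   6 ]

First compute MB:
[[  0,  40],
 [ -9, -26]]
Now row reduce the product.
Swap R1 ↔ R2
2 nonzero rows, so rank(MB) = 2.

2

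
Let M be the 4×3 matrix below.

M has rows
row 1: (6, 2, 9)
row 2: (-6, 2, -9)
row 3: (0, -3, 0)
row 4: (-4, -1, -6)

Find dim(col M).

2

Row reduce to echelon form.
R2 ← R2 + R1: [0, 4, 0]
R4 ← R4 + (2/3)·R1: [0, 1/3, 0]
R3 ← R3 + (3/4)·R2: [0, 0, 0]
R4 ← R4 − (1/12)·R2: [0, 0, 0]
Echelon form has 2 nonzero rows, so rank(M) = 2.
The column space has dimension equal to the rank: 2.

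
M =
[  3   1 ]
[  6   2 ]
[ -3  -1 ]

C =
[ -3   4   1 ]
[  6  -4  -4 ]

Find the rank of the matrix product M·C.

1

First compute MC:
[[ -3,   8,  -1],
 [ -6,  16,  -2],
 [  3,  -8,   1]]
Now row reduce the product.
R2 ← R2 − (2)·R1: [0, 0, 0]
R3 ← R3 + R1: [0, 0, 0]
1 nonzero row, so rank(MC) = 1.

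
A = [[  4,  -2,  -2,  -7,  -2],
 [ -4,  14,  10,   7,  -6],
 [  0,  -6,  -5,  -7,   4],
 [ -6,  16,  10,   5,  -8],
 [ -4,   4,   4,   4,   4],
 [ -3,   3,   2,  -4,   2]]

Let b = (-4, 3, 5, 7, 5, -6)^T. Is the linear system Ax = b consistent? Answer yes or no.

Row reduce the augmented matrix [A | b].
R2 ← R2 + R1: [0, 12, 8, 0, -8, -1]
R4 ← R4 + (3/2)·R1: [0, 13, 7, -11/2, -11, 1]
R5 ← R5 + R1: [0, 2, 2, -3, 2, 1]
R6 ← R6 + (3/4)·R1: [0, 3/2, 1/2, -37/4, 1/2, -9]
R3 ← R3 + (1/2)·R2: [0, 0, -1, -7, 0, 9/2]
R4 ← R4 − (13/12)·R2: [0, 0, -5/3, -11/2, -7/3, 25/12]
R5 ← R5 − (1/6)·R2: [0, 0, 2/3, -3, 10/3, 7/6]
R6 ← R6 − (1/8)·R2: [0, 0, -1/2, -37/4, 3/2, -71/8]
R4 ← R4 − (5/3)·R3: [0, 0, 0, 37/6, -7/3, -65/12]
R5 ← R5 + (2/3)·R3: [0, 0, 0, -23/3, 10/3, 25/6]
R6 ← R6 − (1/2)·R3: [0, 0, 0, -23/4, 3/2, -89/8]
R5 ← R5 + (46/37)·R4: [0, 0, 0, 0, 16/37, -95/37]
R6 ← R6 + (69/74)·R4: [0, 0, 0, 0, -25/37, -1197/74]
R6 ← R6 + (25/16)·R5: [0, 0, 0, 0, 0, -323/16]
The echelon form has 6 nonzero rows; the last pivot sits in the augmented column, so rank(A) = 5 but rank([A|b]) = 6.
Since the ranks differ, the system is inconsistent.

no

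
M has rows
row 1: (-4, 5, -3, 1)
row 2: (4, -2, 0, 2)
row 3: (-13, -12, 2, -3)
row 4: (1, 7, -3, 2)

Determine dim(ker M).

1

Row reduce to echelon form.
R2 ← R2 + R1: [0, 3, -3, 3]
R3 ← R3 − (13/4)·R1: [0, -113/4, 47/4, -25/4]
R4 ← R4 + (1/4)·R1: [0, 33/4, -15/4, 9/4]
R3 ← R3 + (113/12)·R2: [0, 0, -33/2, 22]
R4 ← R4 − (11/4)·R2: [0, 0, 9/2, -6]
R4 ← R4 + (3/11)·R3: [0, 0, 0, 0]
3 nonzero rows, so rank(M) = 3.
M has 4 columns; by rank–nullity, nullity = 4 − 3 = 1.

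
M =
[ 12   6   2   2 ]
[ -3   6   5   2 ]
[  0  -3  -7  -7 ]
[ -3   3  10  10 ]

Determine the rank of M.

Row reduce to echelon form.
R2 ← R2 + (1/4)·R1: [0, 15/2, 11/2, 5/2]
R4 ← R4 + (1/4)·R1: [0, 9/2, 21/2, 21/2]
R3 ← R3 + (2/5)·R2: [0, 0, -24/5, -6]
R4 ← R4 − (3/5)·R2: [0, 0, 36/5, 9]
R4 ← R4 + (3/2)·R3: [0, 0, 0, 0]
Echelon form has 3 nonzero rows, so rank(M) = 3.

3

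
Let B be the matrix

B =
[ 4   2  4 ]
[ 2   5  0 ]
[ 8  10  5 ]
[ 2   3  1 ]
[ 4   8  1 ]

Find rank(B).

2

Row reduce to echelon form.
R2 ← R2 − (1/2)·R1: [0, 4, -2]
R3 ← R3 − (2)·R1: [0, 6, -3]
R4 ← R4 − (1/2)·R1: [0, 2, -1]
R5 ← R5 − R1: [0, 6, -3]
R3 ← R3 − (3/2)·R2: [0, 0, 0]
R4 ← R4 − (1/2)·R2: [0, 0, 0]
R5 ← R5 − (3/2)·R2: [0, 0, 0]
Echelon form has 2 nonzero rows, so rank(B) = 2.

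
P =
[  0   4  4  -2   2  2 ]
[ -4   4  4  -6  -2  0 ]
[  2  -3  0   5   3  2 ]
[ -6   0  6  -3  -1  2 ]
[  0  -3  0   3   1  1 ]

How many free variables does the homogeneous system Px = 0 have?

Row reduce to echelon form.
Swap R1 ↔ R2
R3 ← R3 + (1/2)·R1: [0, -1, 2, 2, 2, 2]
R4 ← R4 − (3/2)·R1: [0, -6, 0, 6, 2, 2]
R3 ← R3 + (1/4)·R2: [0, 0, 3, 3/2, 5/2, 5/2]
R4 ← R4 + (3/2)·R2: [0, 0, 6, 3, 5, 5]
R5 ← R5 + (3/4)·R2: [0, 0, 3, 3/2, 5/2, 5/2]
R4 ← R4 − (2)·R3: [0, 0, 0, 0, 0, 0]
R5 ← R5 − R3: [0, 0, 0, 0, 0, 0]
3 nonzero rows, so rank(P) = 3.
P has 6 columns; by rank–nullity, nullity = 6 − 3 = 3.

3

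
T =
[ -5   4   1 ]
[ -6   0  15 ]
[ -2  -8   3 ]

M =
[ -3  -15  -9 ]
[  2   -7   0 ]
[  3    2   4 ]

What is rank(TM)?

3

First compute TM:
[[ 26,  49,  49],
 [ 63, 120, 114],
 [ -1,  92,  30]]
Now row reduce the product.
R2 ← R2 − (63/26)·R1: [0, 33/26, -123/26]
R3 ← R3 + (1/26)·R1: [0, 2441/26, 829/26]
R3 ← R3 − (2441/33)·R2: [0, 0, 4200/11]
3 nonzero rows, so rank(TM) = 3.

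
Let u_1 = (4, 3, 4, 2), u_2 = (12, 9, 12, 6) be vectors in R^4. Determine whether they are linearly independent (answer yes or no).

Form the matrix with these vectors as rows and row reduce.
R2 ← R2 − (3)·R1: [0, 0, 0, 0]
1 nonzero row, so the 2 vectors span a space of dimension 1.
Since 1 < 2, the vectors are linearly dependent.

no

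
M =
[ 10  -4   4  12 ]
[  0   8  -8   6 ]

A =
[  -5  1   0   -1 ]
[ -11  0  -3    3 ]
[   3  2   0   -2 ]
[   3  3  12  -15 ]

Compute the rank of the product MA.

First compute MA:
[[ 42,  54, 156, -210],
 [-94,   2,  48, -50]]
Now row reduce the product.
R2 ← R2 + (47/21)·R1: [0, 860/7, 2780/7, -520]
2 nonzero rows, so rank(MA) = 2.

2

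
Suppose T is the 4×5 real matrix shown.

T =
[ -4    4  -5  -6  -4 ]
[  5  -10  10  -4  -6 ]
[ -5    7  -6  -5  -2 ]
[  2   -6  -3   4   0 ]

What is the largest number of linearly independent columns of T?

Row reduce to echelon form.
R2 ← R2 + (5/4)·R1: [0, -5, 15/4, -23/2, -11]
R3 ← R3 − (5/4)·R1: [0, 2, 1/4, 5/2, 3]
R4 ← R4 + (1/2)·R1: [0, -4, -11/2, 1, -2]
R3 ← R3 + (2/5)·R2: [0, 0, 7/4, -21/10, -7/5]
R4 ← R4 − (4/5)·R2: [0, 0, -17/2, 51/5, 34/5]
R4 ← R4 + (34/7)·R3: [0, 0, 0, 0, 0]
Echelon form has 3 nonzero rows, so rank(T) = 3.
The rank gives the maximum number of linearly independent columns: 3.

3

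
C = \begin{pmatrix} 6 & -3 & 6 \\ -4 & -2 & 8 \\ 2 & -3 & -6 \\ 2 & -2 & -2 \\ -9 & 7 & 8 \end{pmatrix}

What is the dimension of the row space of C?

3

Row reduce to echelon form.
R2 ← R2 + (2/3)·R1: [0, -4, 12]
R3 ← R3 − (1/3)·R1: [0, -2, -8]
R4 ← R4 − (1/3)·R1: [0, -1, -4]
R5 ← R5 + (3/2)·R1: [0, 5/2, 17]
R3 ← R3 − (1/2)·R2: [0, 0, -14]
R4 ← R4 − (1/4)·R2: [0, 0, -7]
R5 ← R5 + (5/8)·R2: [0, 0, 49/2]
R4 ← R4 − (1/2)·R3: [0, 0, 0]
R5 ← R5 + (7/4)·R3: [0, 0, 0]
Echelon form has 3 nonzero rows, so rank(C) = 3.
The row space has dimension equal to the rank: 3.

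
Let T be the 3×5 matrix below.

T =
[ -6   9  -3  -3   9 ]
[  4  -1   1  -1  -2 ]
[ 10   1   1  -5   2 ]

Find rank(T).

Row reduce to echelon form.
R2 ← R2 + (2/3)·R1: [0, 5, -1, -3, 4]
R3 ← R3 + (5/3)·R1: [0, 16, -4, -10, 17]
R3 ← R3 − (16/5)·R2: [0, 0, -4/5, -2/5, 21/5]
Echelon form has 3 nonzero rows, so rank(T) = 3.

3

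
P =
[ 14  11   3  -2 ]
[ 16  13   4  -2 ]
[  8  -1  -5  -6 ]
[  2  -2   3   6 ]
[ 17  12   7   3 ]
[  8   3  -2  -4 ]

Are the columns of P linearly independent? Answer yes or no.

Row reduce P to echelon form.
R2 ← R2 − (8/7)·R1: [0, 3/7, 4/7, 2/7]
R3 ← R3 − (4/7)·R1: [0, -51/7, -47/7, -34/7]
R4 ← R4 − (1/7)·R1: [0, -25/7, 18/7, 44/7]
R5 ← R5 − (17/14)·R1: [0, -19/14, 47/14, 38/7]
R6 ← R6 − (4/7)·R1: [0, -23/7, -26/7, -20/7]
R3 ← R3 + (17)·R2: [0, 0, 3, 0]
R4 ← R4 + (25/3)·R2: [0, 0, 22/3, 26/3]
R5 ← R5 + (19/6)·R2: [0, 0, 31/6, 19/3]
R6 ← R6 + (23/3)·R2: [0, 0, 2/3, -2/3]
R4 ← R4 − (22/9)·R3: [0, 0, 0, 26/3]
R5 ← R5 − (31/18)·R3: [0, 0, 0, 19/3]
R6 ← R6 − (2/9)·R3: [0, 0, 0, -2/3]
R5 ← R5 − (19/26)·R4: [0, 0, 0, 0]
R6 ← R6 + (1/13)·R4: [0, 0, 0, 0]
4 pivots among 4 columns.
Every column is a pivot column, so the columns are linearly independent.

yes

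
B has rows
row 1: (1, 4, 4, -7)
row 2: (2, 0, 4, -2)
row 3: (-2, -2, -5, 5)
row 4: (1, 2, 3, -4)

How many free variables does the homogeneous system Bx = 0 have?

Row reduce to echelon form.
R2 ← R2 − (2)·R1: [0, -8, -4, 12]
R3 ← R3 + (2)·R1: [0, 6, 3, -9]
R4 ← R4 − R1: [0, -2, -1, 3]
R3 ← R3 + (3/4)·R2: [0, 0, 0, 0]
R4 ← R4 − (1/4)·R2: [0, 0, 0, 0]
2 nonzero rows, so rank(B) = 2.
B has 4 columns; by rank–nullity, nullity = 4 − 2 = 2.

2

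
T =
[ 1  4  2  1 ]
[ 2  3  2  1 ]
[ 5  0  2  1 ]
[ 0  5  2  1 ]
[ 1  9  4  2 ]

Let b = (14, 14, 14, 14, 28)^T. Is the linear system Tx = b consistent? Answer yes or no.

Row reduce the augmented matrix [T | b].
R2 ← R2 − (2)·R1: [0, -5, -2, -1, -14]
R3 ← R3 − (5)·R1: [0, -20, -8, -4, -56]
R5 ← R5 − R1: [0, 5, 2, 1, 14]
R3 ← R3 − (4)·R2: [0, 0, 0, 0, 0]
R4 ← R4 + R2: [0, 0, 0, 0, 0]
R5 ← R5 + R2: [0, 0, 0, 0, 0]
The echelon form has 2 nonzero rows, and every pivot lies in the first 4 columns, so rank(T) = rank([T|b]) = 2.
The system is consistent.

yes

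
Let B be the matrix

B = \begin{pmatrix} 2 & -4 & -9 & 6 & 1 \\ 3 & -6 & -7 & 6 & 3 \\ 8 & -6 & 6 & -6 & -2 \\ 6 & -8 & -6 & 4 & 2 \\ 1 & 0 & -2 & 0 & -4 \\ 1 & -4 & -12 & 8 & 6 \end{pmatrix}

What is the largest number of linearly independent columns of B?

Row reduce to echelon form.
R2 ← R2 − (3/2)·R1: [0, 0, 13/2, -3, 3/2]
R3 ← R3 − (4)·R1: [0, 10, 42, -30, -6]
R4 ← R4 − (3)·R1: [0, 4, 21, -14, -1]
R5 ← R5 − (1/2)·R1: [0, 2, 5/2, -3, -9/2]
R6 ← R6 − (1/2)·R1: [0, -2, -15/2, 5, 11/2]
Swap R2 ↔ R3
R4 ← R4 − (2/5)·R2: [0, 0, 21/5, -2, 7/5]
R5 ← R5 − (1/5)·R2: [0, 0, -59/10, 3, -33/10]
R6 ← R6 + (1/5)·R2: [0, 0, 9/10, -1, 43/10]
R4 ← R4 − (42/65)·R3: [0, 0, 0, -4/65, 28/65]
R5 ← R5 + (59/65)·R3: [0, 0, 0, 18/65, -126/65]
R6 ← R6 − (9/65)·R3: [0, 0, 0, -38/65, 266/65]
R5 ← R5 + (9/2)·R4: [0, 0, 0, 0, 0]
R6 ← R6 − (19/2)·R4: [0, 0, 0, 0, 0]
Echelon form has 4 nonzero rows, so rank(B) = 4.
The rank gives the maximum number of linearly independent columns: 4.

4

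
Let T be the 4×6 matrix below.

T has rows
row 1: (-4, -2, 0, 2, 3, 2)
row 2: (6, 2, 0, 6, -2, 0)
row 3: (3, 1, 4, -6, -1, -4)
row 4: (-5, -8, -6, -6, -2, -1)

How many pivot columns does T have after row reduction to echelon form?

4

Row reduce to echelon form.
R2 ← R2 + (3/2)·R1: [0, -1, 0, 9, 5/2, 3]
R3 ← R3 + (3/4)·R1: [0, -1/2, 4, -9/2, 5/4, -5/2]
R4 ← R4 − (5/4)·R1: [0, -11/2, -6, -17/2, -23/4, -7/2]
R3 ← R3 − (1/2)·R2: [0, 0, 4, -9, 0, -4]
R4 ← R4 − (11/2)·R2: [0, 0, -6, -58, -39/2, -20]
R4 ← R4 + (3/2)·R3: [0, 0, 0, -143/2, -39/2, -26]
Echelon form has 4 nonzero rows, so rank(T) = 4.
Each nonzero row contributes one pivot column: 4 pivot columns.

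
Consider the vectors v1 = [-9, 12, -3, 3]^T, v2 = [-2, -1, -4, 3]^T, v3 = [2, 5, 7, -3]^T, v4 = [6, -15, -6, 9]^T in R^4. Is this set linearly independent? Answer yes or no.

Form the matrix with these vectors as rows and row reduce.
R2 ← R2 − (2/9)·R1: [0, -11/3, -10/3, 7/3]
R3 ← R3 + (2/9)·R1: [0, 23/3, 19/3, -7/3]
R4 ← R4 + (2/3)·R1: [0, -7, -8, 11]
R3 ← R3 + (23/11)·R2: [0, 0, -7/11, 28/11]
R4 ← R4 − (21/11)·R2: [0, 0, -18/11, 72/11]
R4 ← R4 − (18/7)·R3: [0, 0, 0, 0]
3 nonzero rows, so the 4 vectors span a space of dimension 3.
Since 3 < 4, the vectors are linearly dependent.

no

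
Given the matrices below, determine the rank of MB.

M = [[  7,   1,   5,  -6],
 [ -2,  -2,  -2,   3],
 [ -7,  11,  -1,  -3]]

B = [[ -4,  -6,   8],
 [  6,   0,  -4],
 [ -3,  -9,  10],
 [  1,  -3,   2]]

First compute MB:
[[-43, -69,  90],
 [  5,  21, -22],
 [ 94,  60, -116]]
Now row reduce the product.
R2 ← R2 + (5/43)·R1: [0, 558/43, -496/43]
R3 ← R3 + (94/43)·R1: [0, -3906/43, 3472/43]
R3 ← R3 + (7)·R2: [0, 0, 0]
2 nonzero rows, so rank(MB) = 2.

2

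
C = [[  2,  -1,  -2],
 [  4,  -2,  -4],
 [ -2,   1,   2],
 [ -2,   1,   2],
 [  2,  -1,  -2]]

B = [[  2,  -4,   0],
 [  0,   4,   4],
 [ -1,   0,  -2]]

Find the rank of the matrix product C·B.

1

First compute CB:
[[  6, -12,   0],
 [ 12, -24,   0],
 [ -6,  12,   0],
 [ -6,  12,   0],
 [  6, -12,   0]]
Now row reduce the product.
R2 ← R2 − (2)·R1: [0, 0, 0]
R3 ← R3 + R1: [0, 0, 0]
R4 ← R4 + R1: [0, 0, 0]
R5 ← R5 − R1: [0, 0, 0]
1 nonzero row, so rank(CB) = 1.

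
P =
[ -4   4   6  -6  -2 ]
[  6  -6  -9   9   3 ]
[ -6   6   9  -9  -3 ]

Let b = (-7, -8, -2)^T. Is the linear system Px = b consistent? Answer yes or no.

Row reduce the augmented matrix [P | b].
R2 ← R2 + (3/2)·R1: [0, 0, 0, 0, 0, -37/2]
R3 ← R3 − (3/2)·R1: [0, 0, 0, 0, 0, 17/2]
R3 ← R3 + (17/37)·R2: [0, 0, 0, 0, 0, 0]
The echelon form has 2 nonzero rows; the last pivot sits in the augmented column, so rank(P) = 1 but rank([P|b]) = 2.
Since the ranks differ, the system is inconsistent.

no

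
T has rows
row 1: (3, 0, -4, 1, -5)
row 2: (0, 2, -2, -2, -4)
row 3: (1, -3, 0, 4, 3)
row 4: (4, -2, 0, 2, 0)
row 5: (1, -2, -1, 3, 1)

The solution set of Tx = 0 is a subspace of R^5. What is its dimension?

Row reduce to echelon form.
R3 ← R3 − (1/3)·R1: [0, -3, 4/3, 11/3, 14/3]
R4 ← R4 − (4/3)·R1: [0, -2, 16/3, 2/3, 20/3]
R5 ← R5 − (1/3)·R1: [0, -2, 1/3, 8/3, 8/3]
R3 ← R3 + (3/2)·R2: [0, 0, -5/3, 2/3, -4/3]
R4 ← R4 + R2: [0, 0, 10/3, -4/3, 8/3]
R5 ← R5 + R2: [0, 0, -5/3, 2/3, -4/3]
R4 ← R4 + (2)·R3: [0, 0, 0, 0, 0]
R5 ← R5 − R3: [0, 0, 0, 0, 0]
3 nonzero rows, so rank(T) = 3.
T has 5 columns; by rank–nullity, nullity = 5 − 3 = 2.

2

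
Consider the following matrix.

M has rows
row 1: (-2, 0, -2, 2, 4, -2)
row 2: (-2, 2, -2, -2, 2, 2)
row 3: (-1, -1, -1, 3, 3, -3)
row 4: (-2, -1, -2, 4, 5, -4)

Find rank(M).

2

Row reduce to echelon form.
R2 ← R2 − R1: [0, 2, 0, -4, -2, 4]
R3 ← R3 − (1/2)·R1: [0, -1, 0, 2, 1, -2]
R4 ← R4 − R1: [0, -1, 0, 2, 1, -2]
R3 ← R3 + (1/2)·R2: [0, 0, 0, 0, 0, 0]
R4 ← R4 + (1/2)·R2: [0, 0, 0, 0, 0, 0]
Echelon form has 2 nonzero rows, so rank(M) = 2.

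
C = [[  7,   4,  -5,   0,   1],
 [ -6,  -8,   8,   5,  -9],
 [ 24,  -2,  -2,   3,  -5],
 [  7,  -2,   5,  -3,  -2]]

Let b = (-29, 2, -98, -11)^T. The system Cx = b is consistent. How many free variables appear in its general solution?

Row reduce the augmented matrix [C | b].
R2 ← R2 + (6/7)·R1: [0, -32/7, 26/7, 5, -57/7, -160/7]
R3 ← R3 − (24/7)·R1: [0, -110/7, 106/7, 3, -59/7, 10/7]
R4 ← R4 − R1: [0, -6, 10, -3, -3, 18]
R3 ← R3 − (55/16)·R2: [0, 0, 19/8, -227/16, 313/16, 80]
R4 ← R4 − (21/16)·R2: [0, 0, 41/8, -153/16, 123/16, 48]
R4 ← R4 − (41/19)·R3: [0, 0, 0, 400/19, -656/19, -2368/19]
The echelon form has 4 nonzero rows, and every pivot lies in the first 5 columns, so rank(C) = rank([C|b]) = 4.
The system is consistent.
Free variables = (unknowns) − (rank) = 5 − 4 = 1.

1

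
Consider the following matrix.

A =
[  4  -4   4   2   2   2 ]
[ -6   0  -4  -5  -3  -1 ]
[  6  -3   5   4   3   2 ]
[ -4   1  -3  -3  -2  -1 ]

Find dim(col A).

2

Row reduce to echelon form.
R2 ← R2 + (3/2)·R1: [0, -6, 2, -2, 0, 2]
R3 ← R3 − (3/2)·R1: [0, 3, -1, 1, 0, -1]
R4 ← R4 + R1: [0, -3, 1, -1, 0, 1]
R3 ← R3 + (1/2)·R2: [0, 0, 0, 0, 0, 0]
R4 ← R4 − (1/2)·R2: [0, 0, 0, 0, 0, 0]
Echelon form has 2 nonzero rows, so rank(A) = 2.
The column space has dimension equal to the rank: 2.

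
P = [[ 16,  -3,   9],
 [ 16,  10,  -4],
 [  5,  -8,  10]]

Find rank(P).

3

Row reduce to echelon form.
R2 ← R2 − R1: [0, 13, -13]
R3 ← R3 − (5/16)·R1: [0, -113/16, 115/16]
R3 ← R3 + (113/208)·R2: [0, 0, 1/8]
Echelon form has 3 nonzero rows, so rank(P) = 3.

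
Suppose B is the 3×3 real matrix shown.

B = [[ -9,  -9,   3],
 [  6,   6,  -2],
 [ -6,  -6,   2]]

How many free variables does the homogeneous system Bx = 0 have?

Row reduce to echelon form.
R2 ← R2 + (2/3)·R1: [0, 0, 0]
R3 ← R3 − (2/3)·R1: [0, 0, 0]
1 nonzero row, so rank(B) = 1.
B has 3 columns; by rank–nullity, nullity = 3 − 1 = 2.

2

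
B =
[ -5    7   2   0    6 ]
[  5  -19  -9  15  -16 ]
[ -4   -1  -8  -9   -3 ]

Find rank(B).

3

Row reduce to echelon form.
R2 ← R2 + R1: [0, -12, -7, 15, -10]
R3 ← R3 − (4/5)·R1: [0, -33/5, -48/5, -9, -39/5]
R3 ← R3 − (11/20)·R2: [0, 0, -23/4, -69/4, -23/10]
Echelon form has 3 nonzero rows, so rank(B) = 3.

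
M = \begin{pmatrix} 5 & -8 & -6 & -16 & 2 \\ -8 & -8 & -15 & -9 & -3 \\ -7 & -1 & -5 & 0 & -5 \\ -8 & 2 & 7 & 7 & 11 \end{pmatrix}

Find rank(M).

4

Row reduce to echelon form.
R2 ← R2 + (8/5)·R1: [0, -104/5, -123/5, -173/5, 1/5]
R3 ← R3 + (7/5)·R1: [0, -61/5, -67/5, -112/5, -11/5]
R4 ← R4 + (8/5)·R1: [0, -54/5, -13/5, -93/5, 71/5]
R3 ← R3 − (61/104)·R2: [0, 0, 107/104, -219/104, -241/104]
R4 ← R4 − (27/52)·R2: [0, 0, 529/52, -33/52, 733/52]
R4 ← R4 − (1058/107)·R3: [0, 0, 0, 2160/107, 3960/107]
Echelon form has 4 nonzero rows, so rank(M) = 4.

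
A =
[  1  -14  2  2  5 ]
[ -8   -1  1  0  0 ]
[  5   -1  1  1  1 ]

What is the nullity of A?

2

Row reduce to echelon form.
R2 ← R2 + (8)·R1: [0, -113, 17, 16, 40]
R3 ← R3 − (5)·R1: [0, 69, -9, -9, -24]
R3 ← R3 + (69/113)·R2: [0, 0, 156/113, 87/113, 48/113]
3 nonzero rows, so rank(A) = 3.
A has 5 columns; by rank–nullity, nullity = 5 − 3 = 2.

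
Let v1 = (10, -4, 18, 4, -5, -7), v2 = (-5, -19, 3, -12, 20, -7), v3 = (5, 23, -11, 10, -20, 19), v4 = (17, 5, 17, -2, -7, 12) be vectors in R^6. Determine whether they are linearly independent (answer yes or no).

yes

Form the matrix with these vectors as rows and row reduce.
R2 ← R2 + (1/2)·R1: [0, -21, 12, -10, 35/2, -21/2]
R3 ← R3 − (1/2)·R1: [0, 25, -20, 8, -35/2, 45/2]
R4 ← R4 − (17/10)·R1: [0, 59/5, -68/5, -44/5, 3/2, 239/10]
R3 ← R3 + (25/21)·R2: [0, 0, -40/7, -82/21, 10/3, 10]
R4 ← R4 + (59/105)·R2: [0, 0, -48/7, -1514/105, 34/3, 18]
R4 ← R4 − (6/5)·R3: [0, 0, 0, -146/15, 22/3, 6]
4 nonzero rows, so the 4 vectors span a space of dimension 4.
Since 4 = 4, the vectors are linearly independent.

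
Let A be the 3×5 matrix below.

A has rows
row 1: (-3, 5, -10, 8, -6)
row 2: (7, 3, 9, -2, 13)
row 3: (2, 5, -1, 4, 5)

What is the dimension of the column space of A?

3

Row reduce to echelon form.
R2 ← R2 + (7/3)·R1: [0, 44/3, -43/3, 50/3, -1]
R3 ← R3 + (2/3)·R1: [0, 25/3, -23/3, 28/3, 1]
R3 ← R3 − (25/44)·R2: [0, 0, 21/44, -3/22, 69/44]
Echelon form has 3 nonzero rows, so rank(A) = 3.
The column space has dimension equal to the rank: 3.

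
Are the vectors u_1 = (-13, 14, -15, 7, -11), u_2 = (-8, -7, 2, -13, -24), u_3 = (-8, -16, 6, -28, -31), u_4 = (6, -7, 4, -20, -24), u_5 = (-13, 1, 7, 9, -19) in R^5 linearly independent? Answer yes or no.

Form the matrix with these vectors as rows and row reduce.
R2 ← R2 − (8/13)·R1: [0, -203/13, 146/13, -225/13, -224/13]
R3 ← R3 − (8/13)·R1: [0, -320/13, 198/13, -420/13, -315/13]
R4 ← R4 + (6/13)·R1: [0, -7/13, -38/13, -218/13, -378/13]
R5 ← R5 − R1: [0, -13, 22, 2, -8]
R3 ← R3 − (320/203)·R2: [0, 0, -502/203, -1020/203, 85/29]
R4 ← R4 − (1/29)·R2: [0, 0, -96/29, -469/29, -826/29]
R5 ← R5 − (169/203)·R2: [0, 0, 2568/203, 3331/203, 184/29]
R4 ← R4 − (336/251)·R3: [0, 0, 0, -2371/251, -8134/251]
R5 ← R5 + (1284/251)·R3: [0, 0, 0, -2333/251, 5356/251]
R5 ← R5 − (2333/2371)·R4: [0, 0, 0, 0, 126198/2371]
5 nonzero rows, so the 5 vectors span a space of dimension 5.
Since 5 = 5, the vectors are linearly independent.

yes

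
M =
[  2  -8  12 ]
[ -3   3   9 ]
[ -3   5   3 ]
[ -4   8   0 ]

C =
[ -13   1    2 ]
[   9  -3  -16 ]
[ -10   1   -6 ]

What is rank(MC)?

2

First compute MC:
[[-218,  38,  60],
 [-24,  -3, -108],
 [ 54, -15, -104],
 [124, -28, -136]]
Now row reduce the product.
R2 ← R2 − (12/109)·R1: [0, -783/109, -12492/109]
R3 ← R3 + (27/109)·R1: [0, -609/109, -9716/109]
R4 ← R4 + (62/109)·R1: [0, -696/109, -11104/109]
R3 ← R3 − (7/9)·R2: [0, 0, 0]
R4 ← R4 − (8/9)·R2: [0, 0, 0]
2 nonzero rows, so rank(MC) = 2.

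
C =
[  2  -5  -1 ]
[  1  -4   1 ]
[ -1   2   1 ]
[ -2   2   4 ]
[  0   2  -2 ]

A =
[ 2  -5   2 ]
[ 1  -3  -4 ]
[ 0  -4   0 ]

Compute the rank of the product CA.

2

First compute CA:
[[ -1,   9,  24],
 [ -2,   3,  18],
 [  0,  -5, -10],
 [ -2, -12, -12],
 [  2,   2,  -8]]
Now row reduce the product.
R2 ← R2 − (2)·R1: [0, -15, -30]
R4 ← R4 − (2)·R1: [0, -30, -60]
R5 ← R5 + (2)·R1: [0, 20, 40]
R3 ← R3 − (1/3)·R2: [0, 0, 0]
R4 ← R4 − (2)·R2: [0, 0, 0]
R5 ← R5 + (4/3)·R2: [0, 0, 0]
2 nonzero rows, so rank(CA) = 2.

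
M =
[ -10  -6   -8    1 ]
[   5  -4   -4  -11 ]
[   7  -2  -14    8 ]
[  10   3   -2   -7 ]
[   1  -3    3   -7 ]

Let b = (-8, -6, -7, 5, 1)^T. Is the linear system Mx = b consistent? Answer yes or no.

no

Row reduce the augmented matrix [M | b].
R2 ← R2 + (1/2)·R1: [0, -7, -8, -21/2, -10]
R3 ← R3 + (7/10)·R1: [0, -31/5, -98/5, 87/10, -63/5]
R4 ← R4 + R1: [0, -3, -10, -6, -3]
R5 ← R5 + (1/10)·R1: [0, -18/5, 11/5, -69/10, 1/5]
R3 ← R3 − (31/35)·R2: [0, 0, -438/35, 18, -131/35]
R4 ← R4 − (3/7)·R2: [0, 0, -46/7, -3/2, 9/7]
R5 ← R5 − (18/35)·R2: [0, 0, 221/35, -3/2, 187/35]
R4 ← R4 − (115/219)·R3: [0, 0, 0, -1599/146, 712/219]
R5 ← R5 + (221/438)·R3: [0, 0, 0, 1107/146, 1513/438]
R5 ← R5 + (9/13)·R4: [0, 0, 0, 0, 445/78]
The echelon form has 5 nonzero rows; the last pivot sits in the augmented column, so rank(M) = 4 but rank([M|b]) = 5.
Since the ranks differ, the system is inconsistent.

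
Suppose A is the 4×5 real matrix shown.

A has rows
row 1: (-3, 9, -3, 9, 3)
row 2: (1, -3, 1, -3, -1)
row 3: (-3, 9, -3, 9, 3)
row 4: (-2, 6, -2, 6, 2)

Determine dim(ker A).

Row reduce to echelon form.
R2 ← R2 + (1/3)·R1: [0, 0, 0, 0, 0]
R3 ← R3 − R1: [0, 0, 0, 0, 0]
R4 ← R4 − (2/3)·R1: [0, 0, 0, 0, 0]
1 nonzero row, so rank(A) = 1.
A has 5 columns; by rank–nullity, nullity = 5 − 1 = 4.

4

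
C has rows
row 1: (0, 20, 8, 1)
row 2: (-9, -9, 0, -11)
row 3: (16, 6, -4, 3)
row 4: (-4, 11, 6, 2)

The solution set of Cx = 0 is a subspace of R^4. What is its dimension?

1

Row reduce to echelon form.
Swap R1 ↔ R2
R3 ← R3 + (16/9)·R1: [0, -10, -4, -149/9]
R4 ← R4 − (4/9)·R1: [0, 15, 6, 62/9]
R3 ← R3 + (1/2)·R2: [0, 0, 0, -289/18]
R4 ← R4 − (3/4)·R2: [0, 0, 0, 221/36]
R4 ← R4 + (13/34)·R3: [0, 0, 0, 0]
3 nonzero rows, so rank(C) = 3.
C has 4 columns; by rank–nullity, nullity = 4 − 3 = 1.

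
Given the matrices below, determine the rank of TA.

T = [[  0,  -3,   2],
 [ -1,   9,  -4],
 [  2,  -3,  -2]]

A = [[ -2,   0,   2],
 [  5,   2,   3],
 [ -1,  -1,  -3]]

2

First compute TA:
[[-17,  -8, -15],
 [ 51,  22,  37],
 [-17,  -4,   1]]
Now row reduce the product.
R2 ← R2 + (3)·R1: [0, -2, -8]
R3 ← R3 − R1: [0, 4, 16]
R3 ← R3 + (2)·R2: [0, 0, 0]
2 nonzero rows, so rank(TA) = 2.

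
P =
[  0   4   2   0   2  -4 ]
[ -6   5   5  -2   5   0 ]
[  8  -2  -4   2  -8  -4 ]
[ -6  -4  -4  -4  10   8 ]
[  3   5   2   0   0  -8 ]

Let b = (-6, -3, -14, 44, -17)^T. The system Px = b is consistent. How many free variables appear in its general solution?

Row reduce the augmented matrix [P | b].
Swap R1 ↔ R2
R3 ← R3 + (4/3)·R1: [0, 14/3, 8/3, -2/3, -4/3, -4, -18]
R4 ← R4 − R1: [0, -9, -9, -2, 5, 8, 47]
R5 ← R5 + (1/2)·R1: [0, 15/2, 9/2, -1, 5/2, -8, -37/2]
R3 ← R3 − (7/6)·R2: [0, 0, 1/3, -2/3, -11/3, 2/3, -11]
R4 ← R4 + (9/4)·R2: [0, 0, -9/2, -2, 19/2, -1, 67/2]
R5 ← R5 − (15/8)·R2: [0, 0, 3/4, -1, -5/4, -1/2, -29/4]
R4 ← R4 + (27/2)·R3: [0, 0, 0, -11, -40, 8, -115]
R5 ← R5 − (9/4)·R3: [0, 0, 0, 1/2, 7, -2, 35/2]
R5 ← R5 + (1/22)·R4: [0, 0, 0, 0, 57/11, -18/11, 135/11]
The echelon form has 5 nonzero rows, and every pivot lies in the first 6 columns, so rank(P) = rank([P|b]) = 5.
The system is consistent.
Free variables = (unknowns) − (rank) = 6 − 5 = 1.

1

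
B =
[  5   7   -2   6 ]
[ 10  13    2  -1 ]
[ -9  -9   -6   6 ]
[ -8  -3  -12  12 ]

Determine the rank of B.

Row reduce to echelon form.
R2 ← R2 − (2)·R1: [0, -1, 6, -13]
R3 ← R3 + (9/5)·R1: [0, 18/5, -48/5, 84/5]
R4 ← R4 + (8/5)·R1: [0, 41/5, -76/5, 108/5]
R3 ← R3 + (18/5)·R2: [0, 0, 12, -30]
R4 ← R4 + (41/5)·R2: [0, 0, 34, -85]
R4 ← R4 − (17/6)·R3: [0, 0, 0, 0]
Echelon form has 3 nonzero rows, so rank(B) = 3.

3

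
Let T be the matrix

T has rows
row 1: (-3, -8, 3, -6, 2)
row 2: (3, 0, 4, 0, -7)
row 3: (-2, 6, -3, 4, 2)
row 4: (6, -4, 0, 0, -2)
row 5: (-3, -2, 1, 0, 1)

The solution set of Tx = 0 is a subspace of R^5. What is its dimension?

1

Row reduce to echelon form.
R2 ← R2 + R1: [0, -8, 7, -6, -5]
R3 ← R3 − (2/3)·R1: [0, 34/3, -5, 8, 2/3]
R4 ← R4 + (2)·R1: [0, -20, 6, -12, 2]
R5 ← R5 − R1: [0, 6, -2, 6, -1]
R3 ← R3 + (17/12)·R2: [0, 0, 59/12, -1/2, -77/12]
R4 ← R4 − (5/2)·R2: [0, 0, -23/2, 3, 29/2]
R5 ← R5 + (3/4)·R2: [0, 0, 13/4, 3/2, -19/4]
R4 ← R4 + (138/59)·R3: [0, 0, 0, 108/59, -30/59]
R5 ← R5 − (39/59)·R3: [0, 0, 0, 108/59, -30/59]
R5 ← R5 − R4: [0, 0, 0, 0, 0]
4 nonzero rows, so rank(T) = 4.
T has 5 columns; by rank–nullity, nullity = 5 − 4 = 1.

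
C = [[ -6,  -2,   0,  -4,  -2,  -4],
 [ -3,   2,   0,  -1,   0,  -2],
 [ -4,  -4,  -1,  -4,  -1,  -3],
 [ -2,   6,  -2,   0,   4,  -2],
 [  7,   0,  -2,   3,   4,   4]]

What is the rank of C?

Row reduce to echelon form.
R2 ← R2 − (1/2)·R1: [0, 3, 0, 1, 1, 0]
R3 ← R3 − (2/3)·R1: [0, -8/3, -1, -4/3, 1/3, -1/3]
R4 ← R4 − (1/3)·R1: [0, 20/3, -2, 4/3, 14/3, -2/3]
R5 ← R5 + (7/6)·R1: [0, -7/3, -2, -5/3, 5/3, -2/3]
R3 ← R3 + (8/9)·R2: [0, 0, -1, -4/9, 11/9, -1/3]
R4 ← R4 − (20/9)·R2: [0, 0, -2, -8/9, 22/9, -2/3]
R5 ← R5 + (7/9)·R2: [0, 0, -2, -8/9, 22/9, -2/3]
R4 ← R4 − (2)·R3: [0, 0, 0, 0, 0, 0]
R5 ← R5 − (2)·R3: [0, 0, 0, 0, 0, 0]
Echelon form has 3 nonzero rows, so rank(C) = 3.

3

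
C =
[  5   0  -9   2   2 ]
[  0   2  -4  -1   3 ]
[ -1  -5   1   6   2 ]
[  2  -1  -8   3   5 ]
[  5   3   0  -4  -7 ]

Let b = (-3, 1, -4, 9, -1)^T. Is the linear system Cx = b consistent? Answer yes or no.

no

Row reduce the augmented matrix [C | b].
R3 ← R3 + (1/5)·R1: [0, -5, -4/5, 32/5, 12/5, -23/5]
R4 ← R4 − (2/5)·R1: [0, -1, -22/5, 11/5, 21/5, 51/5]
R5 ← R5 − R1: [0, 3, 9, -6, -9, 2]
R3 ← R3 + (5/2)·R2: [0, 0, -54/5, 39/10, 99/10, -21/10]
R4 ← R4 + (1/2)·R2: [0, 0, -32/5, 17/10, 57/10, 107/10]
R5 ← R5 − (3/2)·R2: [0, 0, 15, -9/2, -27/2, 1/2]
R4 ← R4 − (16/27)·R3: [0, 0, 0, -11/18, -1/6, 215/18]
R5 ← R5 + (25/18)·R3: [0, 0, 0, 11/12, 1/4, -29/12]
R5 ← R5 + (3/2)·R4: [0, 0, 0, 0, 0, 31/2]
The echelon form has 5 nonzero rows; the last pivot sits in the augmented column, so rank(C) = 4 but rank([C|b]) = 5.
Since the ranks differ, the system is inconsistent.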